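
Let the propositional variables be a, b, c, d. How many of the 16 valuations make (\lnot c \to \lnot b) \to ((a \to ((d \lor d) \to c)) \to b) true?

9

Initial set: {((\lnot c \to \lnot b) \to ((a \to ((d \lor d) \to c)) \to b))}.
((\lnot c \to \lnot b) \to ((a \to ((d \lor d) \to c)) \to b)): β-rule — branch into \lnot (\lnot c \to \lnot b)  //  ((a \to ((d \lor d) \to c)) \to b).
  branch 1 (add \lnot (\lnot c \to \lnot b)):
    \lnot (\lnot c \to \lnot b): α-rule — add \lnot c, \lnot \lnot b.
    ○ open, literals {b=true, c=false}.
  branch 2 (add ((a \to ((d \lor d) \to c)) \to b)):
    ((a \to ((d \lor d) \to c)) \to b): β-rule — branch into \lnot (a \to ((d \lor d) \to c))  //  b.
      branch 2.1 (add \lnot (a \to ((d \lor d) \to c))):
        \lnot (a \to ((d \lor d) \to c)): α-rule — add a, \lnot ((d \lor d) \to c).
        \lnot ((d \lor d) \to c): α-rule — add (d \lor d), \lnot c.
        (d \lor d): β-rule — branch into d  //  d.
          branch 2.1.1 (add d):
            ○ open, literals {a=true, c=false, d=true}.
          branch 2.1.2 (add d):
            ○ open, literals {a=true, c=false, d=true}.
      branch 2.2 (add b):
        ○ open, literals {b=true}.
0 branches closed, 4 open.
Each open branch fixes some atoms; the unmentioned ones are free. Counting distinct full assignments: branch {b=true, c=false} (a, d) contributes 4 new; branch {a=true, c=false, d=true} (b) contributes 1 new; branch {a=true, c=false, d=true} (b) contributes 0 new; branch {b=true} (a, c, d) contributes 4 new. Total: 9.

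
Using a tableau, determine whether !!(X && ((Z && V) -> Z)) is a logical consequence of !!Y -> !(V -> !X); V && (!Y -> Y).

Yes

Initial set: {(!!Y -> !(V -> !X)); (V && (!Y -> Y)); !!!(X && ((Z && V) -> Z))}.
(V && (!Y -> Y)): α-rule — add V, (!Y -> Y).
!!!(X && ((Z && V) -> Z)): drop double negation, giving !(X && ((Z && V) -> Z)).
(!!Y -> !(V -> !X)): β-rule — branch into !!!Y  //  !(V -> !X).
  branch 1 (add !!!Y):
    !!!Y: drop double negation, giving !Y.
    (!Y -> Y): β-rule — branch into !!Y  //  Y.
      branch 1.1 (add !!Y):
        × closes — contains both Y and !Y.
      branch 1.2 (add Y):
        × closes — contains both Y and !Y.
  branch 2 (add !(V -> !X)):
    !(V -> !X): α-rule — add V, !!X.
    (!Y -> Y): β-rule — branch into !!Y  //  Y.
      branch 2.1 (add !!Y):
        !(X && ((Z && V) -> Z)): β-rule — branch into !X  //  !((Z && V) -> Z).
          branch 2.1.1 (add !X):
            × closes — contains both X and !X.
          branch 2.1.2 (add !((Z && V) -> Z)):
            !((Z && V) -> Z): α-rule — add (Z && V), !Z.
            (Z && V): α-rule — add Z, V.
            × closes — contains both Z and !Z.
      branch 2.2 (add Y):
        !(X && ((Z && V) -> Z)): β-rule — branch into !X  //  !((Z && V) -> Z).
          branch 2.2.1 (add !X):
            × closes — contains both X and !X.
          branch 2.2.2 (add !((Z && V) -> Z)):
            !((Z && V) -> Z): α-rule — add (Z && V), !Z.
            (Z && V): α-rule — add Z, V.
            × closes — contains both Z and !Z.
All 6 branches close.
Every branch closed, so the premises entail the conclusion.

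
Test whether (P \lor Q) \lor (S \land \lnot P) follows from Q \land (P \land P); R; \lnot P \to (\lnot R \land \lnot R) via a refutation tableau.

Yes

Initial set: {(Q \land (P \land P)); R; (\lnot P \to (\lnot R \land \lnot R)); \lnot ((P \lor Q) \lor (S \land \lnot P))}.
(Q \land (P \land P)): α-rule — add Q, (P \land P).
\lnot ((P \lor Q) \lor (S \land \lnot P)): α-rule — add \lnot (P \lor Q), \lnot (S \land \lnot P).
(P \land P): α-rule — add P, P.
\lnot (P \lor Q): α-rule — add \lnot P, \lnot Q.
× closes — contains both P and \lnot P.
All 1 branch closes.
Every branch closed, so the premises entail the conclusion.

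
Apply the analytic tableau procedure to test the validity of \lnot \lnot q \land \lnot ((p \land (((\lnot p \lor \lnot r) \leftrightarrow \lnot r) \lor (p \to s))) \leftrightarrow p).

Not valid

Assume the negation and expand:
Initial set: {F (\lnot \lnot q \land \lnot ((p \land (((\lnot p \lor \lnot r) \leftrightarrow \lnot r) \lor (p \to s))) \leftrightarrow p))}.
F (\lnot \lnot q \land \lnot ((p \land (((\lnot p \lor \lnot r) \leftrightarrow \lnot r) \lor (p \to s))) \leftrightarrow p)): β-rule — branch into F \lnot \lnot q  //  F \lnot ((p \land (((\lnot p \lor \lnot r) \leftrightarrow \lnot r) \lor (p \to s))) \leftrightarrow p).
  branch 1 (add F \lnot \lnot q):
    F \lnot \lnot q: drop double negation, giving F q.
    ○ open, literals {q=0}.
  branch 2 (add F \lnot ((p \land (((\lnot p \lor \lnot r) \leftrightarrow \lnot r) \lor (p \to s))) \leftrightarrow p)):
    F \lnot ((p \land (((\lnot p \lor \lnot r) \leftrightarrow \lnot r) \lor (p \to s))) \leftrightarrow p): β-rule — branch into T (p \land (((\lnot p \lor \lnot r) \leftrightarrow \lnot r) \lor (p \to s))), T p  //  F (p \land (((\lnot p \lor \lnot r) \leftrightarrow \lnot r) \lor (p \to s))), F p.
      branch 2.1 (add T (p \land (((\lnot p \lor \lnot r) \leftrightarrow \lnot r) \lor (p \to s))), T p):
        T (p \land (((\lnot p \lor \lnot r) \leftrightarrow \lnot r) \lor (p \to s))): α-rule — add T p, T (((\lnot p \lor \lnot r) \leftrightarrow \lnot r) \lor (p \to s)).
        T (((\lnot p \lor \lnot r) \leftrightarrow \lnot r) \lor (p \to s)): β-rule — branch into T ((\lnot p \lor \lnot r) \leftrightarrow \lnot r)  //  T (p \to s).
          branch 2.1.1 (add T ((\lnot p \lor \lnot r) \leftrightarrow \lnot r)):
            T ((\lnot p \lor \lnot r) \leftrightarrow \lnot r): β-rule — branch into T (\lnot p \lor \lnot r), T \lnot r  //  F (\lnot p \lor \lnot r), F \lnot r.
              branch 2.1.1.1 (add T (\lnot p \lor \lnot r), T \lnot r):
                T (\lnot p \lor \lnot r): β-rule — branch into T \lnot p  //  T \lnot r.
                  branch 2.1.1.1.1 (add T \lnot p):
                    × closes — contains both p and \lnot p.
                  branch 2.1.1.1.2 (add T \lnot r):
                    ○ open, literals {p=1, r=0}.
              branch 2.1.1.2 (add F (\lnot p \lor \lnot r), F \lnot r):
                F (\lnot p \lor \lnot r): α-rule — add F \lnot p, F \lnot r.
                ○ open, literals {p=1, r=1}.
          branch 2.1.2 (add T (p \to s)):
            T (p \to s): β-rule — branch into F p  //  T s.
              branch 2.1.2.1 (add F p):
                × closes — contains both p and \lnot p.
              branch 2.1.2.2 (add T s):
                ○ open, literals {p=1, s=1}.
      branch 2.2 (add F (p \land (((\lnot p \lor \lnot r) \leftrightarrow \lnot r) \lor (p \to s))), F p):
        F (p \land (((\lnot p \lor \lnot r) \leftrightarrow \lnot r) \lor (p \to s))): β-rule — branch into F p  //  F (((\lnot p \lor \lnot r) \leftrightarrow \lnot r) \lor (p \to s)).
          branch 2.2.1 (add F p):
            ○ open, literals {p=0}.
          branch 2.2.2 (add F (((\lnot p \lor \lnot r) \leftrightarrow \lnot r) \lor (p \to s))):
            F (((\lnot p \lor \lnot r) \leftrightarrow \lnot r) \lor (p \to s)): α-rule — add F ((\lnot p \lor \lnot r) \leftrightarrow \lnot r), F (p \to s).
            F (p \to s): α-rule — add T p, F s.
            × closes — contains both p and \lnot p.
3 branches closed, 5 open.
An open branch gives a countermodel: q=0 (unmentioned atoms arbitrary); under it the original formula is false.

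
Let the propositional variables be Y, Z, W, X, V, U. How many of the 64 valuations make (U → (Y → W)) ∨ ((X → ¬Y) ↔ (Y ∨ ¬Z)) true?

60

Initial set: {((U → (Y → W)) ∨ ((X → ¬Y) ↔ (Y ∨ ¬Z)))}.
((U → (Y → W)) ∨ ((X → ¬Y) ↔ (Y ∨ ¬Z))): β-rule — branch into (U → (Y → W))  //  ((X → ¬Y) ↔ (Y ∨ ¬Z)).
  branch 1 (add (U → (Y → W))):
    (U → (Y → W)): β-rule — branch into ¬U  //  (Y → W).
      branch 1.1 (add ¬U):
        ○ open, literals {U=false}.
      branch 1.2 (add (Y → W)):
        (Y → W): β-rule — branch into ¬Y  //  W.
          branch 1.2.1 (add ¬Y):
            ○ open, literals {Y=false}.
          branch 1.2.2 (add W):
            ○ open, literals {W=true}.
  branch 2 (add ((X → ¬Y) ↔ (Y ∨ ¬Z))):
    ((X → ¬Y) ↔ (Y ∨ ¬Z)): β-rule — branch into (X → ¬Y), (Y ∨ ¬Z)  //  ¬(X → ¬Y), ¬(Y ∨ ¬Z).
      branch 2.1 (add (X → ¬Y), (Y ∨ ¬Z)):
        (X → ¬Y): β-rule — branch into ¬X  //  ¬Y.
          branch 2.1.1 (add ¬X):
            (Y ∨ ¬Z): β-rule — branch into Y  //  ¬Z.
              branch 2.1.1.1 (add Y):
                ○ open, literals {X=false, Y=true}.
              branch 2.1.1.2 (add ¬Z):
                ○ open, literals {X=false, Z=false}.
          branch 2.1.2 (add ¬Y):
            (Y ∨ ¬Z): β-rule — branch into Y  //  ¬Z.
              branch 2.1.2.1 (add Y):
                × closes — contains both Y and ¬Y.
              branch 2.1.2.2 (add ¬Z):
                ○ open, literals {Y=false, Z=false}.
      branch 2.2 (add ¬(X → ¬Y), ¬(Y ∨ ¬Z)):
        ¬(X → ¬Y): α-rule — add X, ¬¬Y.
        ¬(Y ∨ ¬Z): α-rule — add ¬Y, ¬¬Z.
        × closes — contains both Y and ¬Y.
2 branches closed, 6 open.
Each open branch fixes some atoms; the unmentioned ones are free. Counting distinct full assignments: branch {U=false} (Y, Z, W, X, V) contributes 32 new; branch {Y=false} (Z, W, X, V, U) contributes 16 new; branch {W=true} (Y, Z, X, V, U) contributes 8 new; branch {X=false, Y=true} (Z, W, V, U) contributes 4 new; branch {X=false, Z=false} (Y, W, V, U) contributes 0 new; branch {Y=false, Z=false} (W, X, V, U) contributes 0 new. Total: 60.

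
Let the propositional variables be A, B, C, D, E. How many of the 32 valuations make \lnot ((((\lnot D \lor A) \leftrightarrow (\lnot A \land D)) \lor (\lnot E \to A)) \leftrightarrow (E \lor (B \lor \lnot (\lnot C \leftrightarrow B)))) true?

Initial set: {\lnot ((((\lnot D \lor A) \leftrightarrow (\lnot A \land D)) \lor (\lnot E \to A)) \leftrightarrow (E \lor (B \lor \lnot (\lnot C \leftrightarrow B))))}.
\lnot ((((\lnot D \lor A) \leftrightarrow (\lnot A \land D)) \lor (\lnot E \to A)) \leftrightarrow (E \lor (B \lor \lnot (\lnot C \leftrightarrow B)))): β-rule — branch into (((\lnot D \lor A) \leftrightarrow (\lnot A \land D)) \lor (\lnot E \to A)), \lnot (E \lor (B \lor \lnot (\lnot C \leftrightarrow B)))  //  \lnot (((\lnot D \lor A) \leftrightarrow (\lnot A \land D)) \lor (\lnot E \to A)), (E \lor (B \lor \lnot (\lnot C \leftrightarrow B))).
  branch 1 (add (((\lnot D \lor A) \leftrightarrow (\lnot A \land D)) \lor (\lnot E \to A)), \lnot (E \lor (B \lor \lnot (\lnot C \leftrightarrow B)))):
    \lnot (E \lor (B \lor \lnot (\lnot C \leftrightarrow B))): α-rule — add \lnot E, \lnot (B \lor \lnot (\lnot C \leftrightarrow B)).
    \lnot (B \lor \lnot (\lnot C \leftrightarrow B)): α-rule — add \lnot B, \lnot \lnot (\lnot C \leftrightarrow B).
    (((\lnot D \lor A) \leftrightarrow (\lnot A \land D)) \lor (\lnot E \to A)): β-rule — branch into ((\lnot D \lor A) \leftrightarrow (\lnot A \land D))  //  (\lnot E \to A).
      branch 1.1 (add ((\lnot D \lor A) \leftrightarrow (\lnot A \land D))):
        \lnot \lnot (\lnot C \leftrightarrow B): β-rule — branch into \lnot C, B  //  \lnot \lnot C, \lnot B.
          branch 1.1.1 (add \lnot C, B):
            × closes — contains both B and \lnot B.
          branch 1.1.2 (add \lnot \lnot C, \lnot B):
            ((\lnot D \lor A) \leftrightarrow (\lnot A \land D)): β-rule — branch into (\lnot D \lor A), (\lnot A \land D)  //  \lnot (\lnot D \lor A), \lnot (\lnot A \land D).
              branch 1.1.2.1 (add (\lnot D \lor A), (\lnot A \land D)):
                (\lnot A \land D): α-rule — add \lnot A, D.
                (\lnot D \lor A): β-rule — branch into \lnot D  //  A.
                  branch 1.1.2.1.1 (add \lnot D):
                    × closes — contains both D and \lnot D.
                  branch 1.1.2.1.2 (add A):
                    × closes — contains both A and \lnot A.
              branch 1.1.2.2 (add \lnot (\lnot D \lor A), \lnot (\lnot A \land D)):
                \lnot (\lnot D \lor A): α-rule — add \lnot \lnot D, \lnot A.
                \lnot (\lnot A \land D): β-rule — branch into \lnot \lnot A  //  \lnot D.
                  branch 1.1.2.2.1 (add \lnot \lnot A):
                    × closes — contains both A and \lnot A.
                  branch 1.1.2.2.2 (add \lnot D):
                    × closes — contains both D and \lnot D.
      branch 1.2 (add (\lnot E \to A)):
        \lnot \lnot (\lnot C \leftrightarrow B): β-rule — branch into \lnot C, B  //  \lnot \lnot C, \lnot B.
          branch 1.2.1 (add \lnot C, B):
            × closes — contains both B and \lnot B.
          branch 1.2.2 (add \lnot \lnot C, \lnot B):
            (\lnot E \to A): β-rule — branch into \lnot \lnot E  //  A.
              branch 1.2.2.1 (add \lnot \lnot E):
                × closes — contains both E and \lnot E.
              branch 1.2.2.2 (add A):
                ○ open, literals {A=T, B=F, C=T, E=F}.
  branch 2 (add \lnot (((\lnot D \lor A) \leftrightarrow (\lnot A \land D)) \lor (\lnot E \to A)), (E \lor (B \lor \lnot (\lnot C \leftrightarrow B)))):
    \lnot (((\lnot D \lor A) \leftrightarrow (\lnot A \land D)) \lor (\lnot E \to A)): α-rule — add \lnot ((\lnot D \lor A) \leftrightarrow (\lnot A \land D)), \lnot (\lnot E \to A).
    \lnot (\lnot E \to A): α-rule — add \lnot E, \lnot A.
    (E \lor (B \lor \lnot (\lnot C \leftrightarrow B))): β-rule — branch into E  //  (B \lor \lnot (\lnot C \leftrightarrow B)).
      branch 2.1 (add E):
        × closes — contains both E and \lnot E.
      branch 2.2 (add (B \lor \lnot (\lnot C \leftrightarrow B))):
        \lnot ((\lnot D \lor A) \leftrightarrow (\lnot A \land D)): β-rule — branch into (\lnot D \lor A), \lnot (\lnot A \land D)  //  \lnot (\lnot D \lor A), (\lnot A \land D).
          branch 2.2.1 (add (\lnot D \lor A), \lnot (\lnot A \land D)):
            (B \lor \lnot (\lnot C \leftrightarrow B)): β-rule — branch into B  //  \lnot (\lnot C \leftrightarrow B).
              branch 2.2.1.1 (add B):
                (\lnot D \lor A): β-rule — branch into \lnot D  //  A.
                  branch 2.2.1.1.1 (add \lnot D):
                    \lnot (\lnot A \land D): β-rule — branch into \lnot \lnot A  //  \lnot D.
                      branch 2.2.1.1.1.1 (add \lnot \lnot A):
                        × closes — contains both A and \lnot A.
                      branch 2.2.1.1.1.2 (add \lnot D):
                        ○ open, literals {A=F, B=T, D=F, E=F}.
                  branch 2.2.1.1.2 (add A):
                    × closes — contains both A and \lnot A.
              branch 2.2.1.2 (add \lnot (\lnot C \leftrightarrow B)):
                (\lnot D \lor A): β-rule — branch into \lnot D  //  A.
                  branch 2.2.1.2.1 (add \lnot D):
                    \lnot (\lnot A \land D): β-rule — branch into \lnot \lnot A  //  \lnot D.
                      branch 2.2.1.2.1.1 (add \lnot \lnot A):
                        × closes — contains both A and \lnot A.
                      branch 2.2.1.2.1.2 (add \lnot D):
                        \lnot (\lnot C \leftrightarrow B): β-rule — branch into \lnot C, \lnot B  //  \lnot \lnot C, B.
                          branch 2.2.1.2.1.2.1 (add \lnot C, \lnot B):
                            ○ open, literals {A=F, B=F, C=F, D=F, E=F}.
                          branch 2.2.1.2.1.2.2 (add \lnot \lnot C, B):
                            ○ open, literals {A=F, B=T, C=T, D=F, E=F}.
                  branch 2.2.1.2.2 (add A):
                    × closes — contains both A and \lnot A.
          branch 2.2.2 (add \lnot (\lnot D \lor A), (\lnot A \land D)):
            \lnot (\lnot D \lor A): α-rule — add \lnot \lnot D, \lnot A.
            (\lnot A \land D): α-rule — add \lnot A, D.
            (B \lor \lnot (\lnot C \leftrightarrow B)): β-rule — branch into B  //  \lnot (\lnot C \leftrightarrow B).
              branch 2.2.2.1 (add B):
                ○ open, literals {A=F, B=T, D=T, E=F}.
              branch 2.2.2.2 (add \lnot (\lnot C \leftrightarrow B)):
                \lnot (\lnot C \leftrightarrow B): β-rule — branch into \lnot C, \lnot B  //  \lnot \lnot C, B.
                  branch 2.2.2.2.1 (add \lnot C, \lnot B):
                    ○ open, literals {A=F, B=F, C=F, D=T, E=F}.
                  branch 2.2.2.2.2 (add \lnot \lnot C, B):
                    ○ open, literals {A=F, B=T, C=T, D=T, E=F}.
12 branches closed, 7 open.
Each open branch fixes some atoms; the unmentioned ones are free. Counting distinct full assignments: branch {A=T, B=F, C=T, E=F} (D) contributes 2 new; branch {A=F, B=T, D=F, E=F} (C) contributes 2 new; branch {A=F, B=F, C=F, D=F, E=F} (none free) contributes 1 new; branch {A=F, B=T, C=T, D=F, E=F} (none free) contributes 0 new; branch {A=F, B=T, D=T, E=F} (C) contributes 2 new; branch {A=F, B=F, C=F, D=T, E=F} (none free) contributes 1 new; branch {A=F, B=T, C=T, D=T, E=F} (none free) contributes 0 new. Total: 8.

8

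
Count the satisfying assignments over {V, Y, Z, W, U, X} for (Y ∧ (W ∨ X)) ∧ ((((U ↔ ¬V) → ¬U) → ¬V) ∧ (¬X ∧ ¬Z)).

2

Initial set: {((Y ∧ (W ∨ X)) ∧ ((((U ↔ ¬V) → ¬U) → ¬V) ∧ (¬X ∧ ¬Z)))}.
((Y ∧ (W ∨ X)) ∧ ((((U ↔ ¬V) → ¬U) → ¬V) ∧ (¬X ∧ ¬Z))): α-rule — add (Y ∧ (W ∨ X)), ((((U ↔ ¬V) → ¬U) → ¬V) ∧ (¬X ∧ ¬Z)).
(Y ∧ (W ∨ X)): α-rule — add Y, (W ∨ X).
((((U ↔ ¬V) → ¬U) → ¬V) ∧ (¬X ∧ ¬Z)): α-rule — add (((U ↔ ¬V) → ¬U) → ¬V), (¬X ∧ ¬Z).
(¬X ∧ ¬Z): α-rule — add ¬X, ¬Z.
(W ∨ X): β-rule — branch into W  //  X.
  branch 1 (add W):
    (((U ↔ ¬V) → ¬U) → ¬V): β-rule — branch into ¬((U ↔ ¬V) → ¬U)  //  ¬V.
      branch 1.1 (add ¬((U ↔ ¬V) → ¬U)):
        ¬((U ↔ ¬V) → ¬U): α-rule — add (U ↔ ¬V), ¬¬U.
        (U ↔ ¬V): β-rule — branch into U, ¬V  //  ¬U, ¬¬V.
          branch 1.1.1 (add U, ¬V):
            ○ open, literals {U=1, V=0, W=1, X=0, Y=1, Z=0}.
          branch 1.1.2 (add ¬U, ¬¬V):
            × closes — contains both U and ¬U.
      branch 1.2 (add ¬V):
        ○ open, literals {V=0, W=1, X=0, Y=1, Z=0}.
  branch 2 (add X):
    × closes — contains both X and ¬X.
2 branches closed, 2 open.
Each open branch fixes some atoms; the unmentioned ones are free. Counting distinct full assignments: branch {U=1, V=0, W=1, X=0, Y=1, Z=0} (none free) contributes 1 new; branch {V=0, W=1, X=0, Y=1, Z=0} (U) contributes 1 new. Total: 2.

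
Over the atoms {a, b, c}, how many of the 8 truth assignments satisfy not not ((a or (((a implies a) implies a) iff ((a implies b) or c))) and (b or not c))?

3

Initial set: {not not ((a or (((a implies a) implies a) iff ((a implies b) or c))) and (b or not c))}.
not not ((a or (((a implies a) implies a) iff ((a implies b) or c))) and (b or not c)): drop double negation, giving ((a or (((a implies a) implies a) iff ((a implies b) or c))) and (b or not c)).
((a or (((a implies a) implies a) iff ((a implies b) or c))) and (b or not c)): α-rule — add (a or (((a implies a) implies a) iff ((a implies b) or c))), (b or not c).
(a or (((a implies a) implies a) iff ((a implies b) or c))): β-rule — branch into a  //  (((a implies a) implies a) iff ((a implies b) or c)).
  branch 1 (add a):
    (b or not c): β-rule — branch into b  //  not c.
      branch 1.1 (add b):
        ○ open, literals {a=1, b=1}.
      branch 1.2 (add not c):
        ○ open, literals {a=1, c=0}.
  branch 2 (add (((a implies a) implies a) iff ((a implies b) or c))):
    (b or not c): β-rule — branch into b  //  not c.
      branch 2.1 (add b):
        (((a implies a) implies a) iff ((a implies b) or c)): β-rule — branch into ((a implies a) implies a), ((a implies b) or c)  //  not ((a implies a) implies a), not ((a implies b) or c).
          branch 2.1.1 (add ((a implies a) implies a), ((a implies b) or c)):
            ((a implies a) implies a): β-rule — branch into not (a implies a)  //  a.
              branch 2.1.1.1 (add not (a implies a)):
                not (a implies a): α-rule — add a, not a.
                × closes — contains both a and not a.
              branch 2.1.1.2 (add a):
                ((a implies b) or c): β-rule — branch into (a implies b)  //  c.
                  branch 2.1.1.2.1 (add (a implies b)):
                    (a implies b): β-rule — branch into not a  //  b.
                      branch 2.1.1.2.1.1 (add not a):
                        × closes — contains both a and not a.
                      branch 2.1.1.2.1.2 (add b):
                        ○ open, literals {a=1, b=1}.
                  branch 2.1.1.2.2 (add c):
                    ○ open, literals {a=1, b=1, c=1}.
          branch 2.1.2 (add not ((a implies a) implies a), not ((a implies b) or c)):
            not ((a implies a) implies a): α-rule — add (a implies a), not a.
            not ((a implies b) or c): α-rule — add not (a implies b), not c.
            not (a implies b): α-rule — add a, not b.
            × closes — contains both a and not a.
      branch 2.2 (add not c):
        (((a implies a) implies a) iff ((a implies b) or c)): β-rule — branch into ((a implies a) implies a), ((a implies b) or c)  //  not ((a implies a) implies a), not ((a implies b) or c).
          branch 2.2.1 (add ((a implies a) implies a), ((a implies b) or c)):
            ((a implies a) implies a): β-rule — branch into not (a implies a)  //  a.
              branch 2.2.1.1 (add not (a implies a)):
                not (a implies a): α-rule — add a, not a.
                × closes — contains both a and not a.
              branch 2.2.1.2 (add a):
                ((a implies b) or c): β-rule — branch into (a implies b)  //  c.
                  branch 2.2.1.2.1 (add (a implies b)):
                    (a implies b): β-rule — branch into not a  //  b.
                      branch 2.2.1.2.1.1 (add not a):
                        × closes — contains both a and not a.
                      branch 2.2.1.2.1.2 (add b):
                        ○ open, literals {a=1, b=1, c=0}.
                  branch 2.2.1.2.2 (add c):
                    × closes — contains both c and not c.
          branch 2.2.2 (add not ((a implies a) implies a), not ((a implies b) or c)):
            not ((a implies a) implies a): α-rule — add (a implies a), not a.
            not ((a implies b) or c): α-rule — add not (a implies b), not c.
            not (a implies b): α-rule — add a, not b.
            × closes — contains both a and not a.
7 branches closed, 5 open.
Each open branch fixes some atoms; the unmentioned ones are free. Counting distinct full assignments: branch {a=1, b=1} (c) contributes 2 new; branch {a=1, c=0} (b) contributes 1 new; branch {a=1, b=1} (c) contributes 0 new; branch {a=1, b=1, c=1} (none free) contributes 0 new; branch {a=1, b=1, c=0} (none free) contributes 0 new. Total: 3.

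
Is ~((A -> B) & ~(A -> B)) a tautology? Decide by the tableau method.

Assume the negation and expand:
Initial set: {~~((A -> B) & ~(A -> B))}.
~~((A -> B) & ~(A -> B)): α-rule — add (A -> B), ~(A -> B).
~(A -> B): α-rule — add A, ~B.
(A -> B): β-rule — branch into ~A  //  B.
  branch 1 (add ~A):
    × closes — contains both A and ~A.
  branch 2 (add B):
    × closes — contains both B and ~B.
All 2 branches close.
Every branch closed, so the negation is unsatisfiable and the formula is valid.

Valid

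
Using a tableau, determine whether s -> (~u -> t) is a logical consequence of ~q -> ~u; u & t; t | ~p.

Yes

Initial set: {(~q -> ~u); (u & t); (t | ~p); ~(s -> (~u -> t))}.
(u & t): α-rule — add u, t.
~(s -> (~u -> t)): α-rule — add s, ~(~u -> t).
~(~u -> t): α-rule — add ~u, ~t.
× closes — contains both u and ~u.
All 1 branch closes.
Every branch closed, so the premises entail the conclusion.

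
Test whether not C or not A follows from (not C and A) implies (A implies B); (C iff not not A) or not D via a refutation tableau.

No

Initial set: {((not C and A) implies (A implies B)); ((C iff not not A) or not D); not (not C or not A)}.
not (not C or not A): α-rule — add not not C, not not A.
((not C and A) implies (A implies B)): β-rule — branch into not (not C and A)  //  (A implies B).
  branch 1 (add not (not C and A)):
    ((C iff not not A) or not D): β-rule — branch into (C iff not not A)  //  not D.
      branch 1.1 (add (C iff not not A)):
        not (not C and A): β-rule — branch into not not C  //  not A.
          branch 1.1.1 (add not not C):
            (C iff not not A): β-rule — branch into C, not not A  //  not C, not not not A.
              branch 1.1.1.1 (add C, not not A):
                not not A: drop double negation, giving A.
                ○ open, literals {A=1, C=1}.
              branch 1.1.1.2 (add not C, not not not A):
                × closes — contains both C and not C.
          branch 1.1.2 (add not A):
            × closes — contains both A and not A.
      branch 1.2 (add not D):
        not (not C and A): β-rule — branch into not not C  //  not A.
          branch 1.2.1 (add not not C):
            ○ open, literals {A=1, C=1, D=0}.
          branch 1.2.2 (add not A):
            × closes — contains both A and not A.
  branch 2 (add (A implies B)):
    ((C iff not not A) or not D): β-rule — branch into (C iff not not A)  //  not D.
      branch 2.1 (add (C iff not not A)):
        (A implies B): β-rule — branch into not A  //  B.
          branch 2.1.1 (add not A):
            × closes — contains both A and not A.
          branch 2.1.2 (add B):
            (C iff not not A): β-rule — branch into C, not not A  //  not C, not not not A.
              branch 2.1.2.1 (add C, not not A):
                not not A: drop double negation, giving A.
                ○ open, literals {A=1, B=1, C=1}.
              branch 2.1.2.2 (add not C, not not not A):
                × closes — contains both C and not C.
      branch 2.2 (add not D):
        (A implies B): β-rule — branch into not A  //  B.
          branch 2.2.1 (add not A):
            × closes — contains both A and not A.
          branch 2.2.2 (add B):
            ○ open, literals {A=1, B=1, C=1, D=0}.
6 branches closed, 4 open.
An open branch gives a countermodel: A=1, C=1 (unmentioned atoms arbitrary); the premises hold there but the conclusion fails.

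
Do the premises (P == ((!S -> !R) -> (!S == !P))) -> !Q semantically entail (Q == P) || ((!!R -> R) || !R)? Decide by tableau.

Initial set: {T ((P == ((!S -> !R) -> (!S == !P))) -> !Q); F ((Q == P) || ((!!R -> R) || !R))}.
F ((Q == P) || ((!!R -> R) || !R)): α-rule — add F (Q == P), F ((!!R -> R) || !R).
F ((!!R -> R) || !R): α-rule — add F (!!R -> R), F !R.
F (!!R -> R): α-rule — add T !!R, F R.
× closes — contains both R and !R.
All 1 branch closes.
Every branch closed, so the premises entail the conclusion.

Yes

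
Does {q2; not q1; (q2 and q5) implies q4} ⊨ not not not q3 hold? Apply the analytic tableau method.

Initial set: {q2; not q1; ((q2 and q5) implies q4); not not not not q3}.
not not not not q3: drop double negation, giving not not q3.
((q2 and q5) implies q4): β-rule — branch into not (q2 and q5)  //  q4.
  branch 1 (add not (q2 and q5)):
    not (q2 and q5): β-rule — branch into not q2  //  not q5.
      branch 1.1 (add not q2):
        × closes — contains both q2 and not q2.
      branch 1.2 (add not q5):
        ○ open, literals {q1=0, q2=1, q3=1, q5=0}.
  branch 2 (add q4):
    ○ open, literals {q1=0, q2=1, q3=1, q4=1}.
1 branch closed, 2 open.
An open branch gives a countermodel: q1=0, q2=1, q3=1, q5=0 (unmentioned atoms arbitrary); the premises hold there but the conclusion fails.

No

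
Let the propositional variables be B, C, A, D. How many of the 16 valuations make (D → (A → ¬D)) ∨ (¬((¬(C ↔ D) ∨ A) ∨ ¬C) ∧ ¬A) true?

Initial set: {T ((D → (A → ¬D)) ∨ (¬((¬(C ↔ D) ∨ A) ∨ ¬C) ∧ ¬A))}.
T ((D → (A → ¬D)) ∨ (¬((¬(C ↔ D) ∨ A) ∨ ¬C) ∧ ¬A)): β-rule — branch into T (D → (A → ¬D))  //  T (¬((¬(C ↔ D) ∨ A) ∨ ¬C) ∧ ¬A).
  branch 1 (add T (D → (A → ¬D))):
    T (D → (A → ¬D)): β-rule — branch into F D  //  T (A → ¬D).
      branch 1.1 (add F D):
        ○ open, literals {D=0}.
      branch 1.2 (add T (A → ¬D)):
        T (A → ¬D): β-rule — branch into F A  //  T ¬D.
          branch 1.2.1 (add F A):
            ○ open, literals {A=0}.
          branch 1.2.2 (add T ¬D):
            ○ open, literals {D=0}.
  branch 2 (add T (¬((¬(C ↔ D) ∨ A) ∨ ¬C) ∧ ¬A)):
    T (¬((¬(C ↔ D) ∨ A) ∨ ¬C) ∧ ¬A): α-rule — add T ¬((¬(C ↔ D) ∨ A) ∨ ¬C), T ¬A.
    T ¬((¬(C ↔ D) ∨ A) ∨ ¬C): α-rule — add F (¬(C ↔ D) ∨ A), F ¬C.
    F (¬(C ↔ D) ∨ A): α-rule — add F ¬(C ↔ D), F A.
    F ¬(C ↔ D): β-rule — branch into T C, T D  //  F C, F D.
      branch 2.1 (add T C, T D):
        ○ open, literals {A=0, C=1, D=1}.
      branch 2.2 (add F C, F D):
        × closes — contains both C and ¬C.
1 branch closed, 4 open.
Each open branch fixes some atoms; the unmentioned ones are free. Counting distinct full assignments: branch {D=0} (B, C, A) contributes 8 new; branch {A=0} (B, C, D) contributes 4 new; branch {D=0} (B, C, A) contributes 0 new; branch {A=0, C=1, D=1} (B) contributes 0 new. Total: 12.

12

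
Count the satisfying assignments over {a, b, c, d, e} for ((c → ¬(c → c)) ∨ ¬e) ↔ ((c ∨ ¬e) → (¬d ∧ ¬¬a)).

Initial set: {(((c → ¬(c → c)) ∨ ¬e) ↔ ((c ∨ ¬e) → (¬d ∧ ¬¬a)))}.
(((c → ¬(c → c)) ∨ ¬e) ↔ ((c ∨ ¬e) → (¬d ∧ ¬¬a))): β-rule — branch into ((c → ¬(c → c)) ∨ ¬e), ((c ∨ ¬e) → (¬d ∧ ¬¬a))  //  ¬((c → ¬(c → c)) ∨ ¬e), ¬((c ∨ ¬e) → (¬d ∧ ¬¬a)).
  branch 1 (add ((c → ¬(c → c)) ∨ ¬e), ((c ∨ ¬e) → (¬d ∧ ¬¬a))):
    ((c → ¬(c → c)) ∨ ¬e): β-rule — branch into (c → ¬(c → c))  //  ¬e.
      branch 1.1 (add (c → ¬(c → c))):
        ((c ∨ ¬e) → (¬d ∧ ¬¬a)): β-rule — branch into ¬(c ∨ ¬e)  //  (¬d ∧ ¬¬a).
          branch 1.1.1 (add ¬(c ∨ ¬e)):
            ¬(c ∨ ¬e): α-rule — add ¬c, ¬¬e.
            (c → ¬(c → c)): β-rule — branch into ¬c  //  ¬(c → c).
              branch 1.1.1.1 (add ¬c):
                ○ open, literals {c=0, e=1}.
              branch 1.1.1.2 (add ¬(c → c)):
                ¬(c → c): α-rule — add c, ¬c.
                × closes — contains both c and ¬c.
          branch 1.1.2 (add (¬d ∧ ¬¬a)):
            (¬d ∧ ¬¬a): α-rule — add ¬d, ¬¬a.
            ¬¬a: drop double negation, giving a.
            (c → ¬(c → c)): β-rule — branch into ¬c  //  ¬(c → c).
              branch 1.1.2.1 (add ¬c):
                ○ open, literals {a=1, c=0, d=0}.
              branch 1.1.2.2 (add ¬(c → c)):
                ¬(c → c): α-rule — add c, ¬c.
                × closes — contains both c and ¬c.
      branch 1.2 (add ¬e):
        ((c ∨ ¬e) → (¬d ∧ ¬¬a)): β-rule — branch into ¬(c ∨ ¬e)  //  (¬d ∧ ¬¬a).
          branch 1.2.1 (add ¬(c ∨ ¬e)):
            ¬(c ∨ ¬e): α-rule — add ¬c, ¬¬e.
            × closes — contains both e and ¬e.
          branch 1.2.2 (add (¬d ∧ ¬¬a)):
            (¬d ∧ ¬¬a): α-rule — add ¬d, ¬¬a.
            ¬¬a: drop double negation, giving a.
            ○ open, literals {a=1, d=0, e=0}.
  branch 2 (add ¬((c → ¬(c → c)) ∨ ¬e), ¬((c ∨ ¬e) → (¬d ∧ ¬¬a))):
    ¬((c → ¬(c → c)) ∨ ¬e): α-rule — add ¬(c → ¬(c → c)), ¬¬e.
    ¬((c ∨ ¬e) → (¬d ∧ ¬¬a)): α-rule — add (c ∨ ¬e), ¬(¬d ∧ ¬¬a).
    ¬(c → ¬(c → c)): α-rule — add c, ¬¬(c → c).
    (c ∨ ¬e): β-rule — branch into c  //  ¬e.
      branch 2.1 (add c):
        ¬(¬d ∧ ¬¬a): β-rule — branch into ¬¬d  //  ¬¬¬a.
          branch 2.1.1 (add ¬¬d):
            ¬¬(c → c): β-rule — branch into ¬c  //  c.
              branch 2.1.1.1 (add ¬c):
                × closes — contains both c and ¬c.
              branch 2.1.1.2 (add c):
                ○ open, literals {c=1, d=1, e=1}.
          branch 2.1.2 (add ¬¬¬a):
            ¬¬¬a: drop double negation, giving ¬a.
            ¬¬(c → c): β-rule — branch into ¬c  //  c.
              branch 2.1.2.1 (add ¬c):
                × closes — contains both c and ¬c.
              branch 2.1.2.2 (add c):
                ○ open, literals {a=0, c=1, e=1}.
      branch 2.2 (add ¬e):
        × closes — contains both e and ¬e.
6 branches closed, 5 open.
Each open branch fixes some atoms; the unmentioned ones are free. Counting distinct full assignments: branch {c=0, e=1} (a, b, d) contributes 8 new; branch {a=1, c=0, d=0} (b, e) contributes 2 new; branch {a=1, d=0, e=0} (b, c) contributes 2 new; branch {c=1, d=1, e=1} (a, b) contributes 4 new; branch {a=0, c=1, e=1} (b, d) contributes 2 new. Total: 18.

18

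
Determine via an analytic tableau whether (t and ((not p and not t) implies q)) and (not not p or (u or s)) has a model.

Satisfiable

Initial set: {T ((t and ((not p and not t) implies q)) and (not not p or (u or s)))}.
T ((t and ((not p and not t) implies q)) and (not not p or (u or s))): α-rule — add T (t and ((not p and not t) implies q)), T (not not p or (u or s)).
T (t and ((not p and not t) implies q)): α-rule — add T t, T ((not p and not t) implies q).
T (not not p or (u or s)): β-rule — branch into T not not p  //  T (u or s).
  branch 1 (add T not not p):
    T not not p: drop double negation, giving T p.
    T ((not p and not t) implies q): β-rule — branch into F (not p and not t)  //  T q.
      branch 1.1 (add F (not p and not t)):
        F (not p and not t): β-rule — branch into F not p  //  F not t.
          branch 1.1.1 (add F not p):
            ○ open, literals {p=1, t=1}.
          branch 1.1.2 (add F not t):
            ○ open, literals {p=1, t=1}.
      branch 1.2 (add T q):
        ○ open, literals {p=1, q=1, t=1}.
  branch 2 (add T (u or s)):
    T ((not p and not t) implies q): β-rule — branch into F (not p and not t)  //  T q.
      branch 2.1 (add F (not p and not t)):
        T (u or s): β-rule — branch into T u  //  T s.
          branch 2.1.1 (add T u):
            F (not p and not t): β-rule — branch into F not p  //  F not t.
              branch 2.1.1.1 (add F not p):
                ○ open, literals {p=1, t=1, u=1}.
              branch 2.1.1.2 (add F not t):
                ○ open, literals {t=1, u=1}.
          branch 2.1.2 (add T s):
            F (not p and not t): β-rule — branch into F not p  //  F not t.
              branch 2.1.2.1 (add F not p):
                ○ open, literals {p=1, s=1, t=1}.
              branch 2.1.2.2 (add F not t):
                ○ open, literals {s=1, t=1}.
      branch 2.2 (add T q):
        T (u or s): β-rule — branch into T u  //  T s.
          branch 2.2.1 (add T u):
            ○ open, literals {q=1, t=1, u=1}.
          branch 2.2.2 (add T s):
            ○ open, literals {q=1, s=1, t=1}.
0 branches closed, 9 open.
An open branch gives a satisfying assignment: p=1, t=1.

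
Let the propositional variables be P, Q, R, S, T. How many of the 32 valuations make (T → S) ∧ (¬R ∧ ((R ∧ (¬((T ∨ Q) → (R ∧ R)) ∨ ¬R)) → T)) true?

12

Initial set: {((T → S) ∧ (¬R ∧ ((R ∧ (¬((T ∨ Q) → (R ∧ R)) ∨ ¬R)) → T)))}.
((T → S) ∧ (¬R ∧ ((R ∧ (¬((T ∨ Q) → (R ∧ R)) ∨ ¬R)) → T))): α-rule — add (T → S), (¬R ∧ ((R ∧ (¬((T ∨ Q) → (R ∧ R)) ∨ ¬R)) → T)).
(¬R ∧ ((R ∧ (¬((T ∨ Q) → (R ∧ R)) ∨ ¬R)) → T)): α-rule — add ¬R, ((R ∧ (¬((T ∨ Q) → (R ∧ R)) ∨ ¬R)) → T).
(T → S): β-rule — branch into ¬T  //  S.
  branch 1 (add ¬T):
    ((R ∧ (¬((T ∨ Q) → (R ∧ R)) ∨ ¬R)) → T): β-rule — branch into ¬(R ∧ (¬((T ∨ Q) → (R ∧ R)) ∨ ¬R))  //  T.
      branch 1.1 (add ¬(R ∧ (¬((T ∨ Q) → (R ∧ R)) ∨ ¬R))):
        ¬(R ∧ (¬((T ∨ Q) → (R ∧ R)) ∨ ¬R)): β-rule — branch into ¬R  //  ¬(¬((T ∨ Q) → (R ∧ R)) ∨ ¬R).
          branch 1.1.1 (add ¬R):
            ○ open, literals {R=0, T=0}.
          branch 1.1.2 (add ¬(¬((T ∨ Q) → (R ∧ R)) ∨ ¬R)):
            ¬(¬((T ∨ Q) → (R ∧ R)) ∨ ¬R): α-rule — add ¬¬((T ∨ Q) → (R ∧ R)), ¬¬R.
            × closes — contains both R and ¬R.
      branch 1.2 (add T):
        × closes — contains both T and ¬T.
  branch 2 (add S):
    ((R ∧ (¬((T ∨ Q) → (R ∧ R)) ∨ ¬R)) → T): β-rule — branch into ¬(R ∧ (¬((T ∨ Q) → (R ∧ R)) ∨ ¬R))  //  T.
      branch 2.1 (add ¬(R ∧ (¬((T ∨ Q) → (R ∧ R)) ∨ ¬R))):
        ¬(R ∧ (¬((T ∨ Q) → (R ∧ R)) ∨ ¬R)): β-rule — branch into ¬R  //  ¬(¬((T ∨ Q) → (R ∧ R)) ∨ ¬R).
          branch 2.1.1 (add ¬R):
            ○ open, literals {R=0, S=1}.
          branch 2.1.2 (add ¬(¬((T ∨ Q) → (R ∧ R)) ∨ ¬R)):
            ¬(¬((T ∨ Q) → (R ∧ R)) ∨ ¬R): α-rule — add ¬¬((T ∨ Q) → (R ∧ R)), ¬¬R.
            × closes — contains both R and ¬R.
      branch 2.2 (add T):
        ○ open, literals {R=0, S=1, T=1}.
3 branches closed, 3 open.
Each open branch fixes some atoms; the unmentioned ones are free. Counting distinct full assignments: branch {R=0, T=0} (P, Q, S) contributes 8 new; branch {R=0, S=1} (P, Q, T) contributes 4 new; branch {R=0, S=1, T=1} (P, Q) contributes 0 new. Total: 12.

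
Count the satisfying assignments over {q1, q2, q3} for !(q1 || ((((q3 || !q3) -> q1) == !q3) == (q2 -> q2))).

2

Initial set: {!(q1 || ((((q3 || !q3) -> q1) == !q3) == (q2 -> q2)))}.
!(q1 || ((((q3 || !q3) -> q1) == !q3) == (q2 -> q2))): α-rule — add !q1, !((((q3 || !q3) -> q1) == !q3) == (q2 -> q2)).
!((((q3 || !q3) -> q1) == !q3) == (q2 -> q2)): β-rule — branch into (((q3 || !q3) -> q1) == !q3), !(q2 -> q2)  //  !(((q3 || !q3) -> q1) == !q3), (q2 -> q2).
  branch 1 (add (((q3 || !q3) -> q1) == !q3), !(q2 -> q2)):
    !(q2 -> q2): α-rule — add q2, !q2.
    × closes — contains both q2 and !q2.
  branch 2 (add !(((q3 || !q3) -> q1) == !q3), (q2 -> q2)):
    !(((q3 || !q3) -> q1) == !q3): β-rule — branch into ((q3 || !q3) -> q1), !!q3  //  !((q3 || !q3) -> q1), !q3.
      branch 2.1 (add ((q3 || !q3) -> q1), !!q3):
        (q2 -> q2): β-rule — branch into !q2  //  q2.
          branch 2.1.1 (add !q2):
            ((q3 || !q3) -> q1): β-rule — branch into !(q3 || !q3)  //  q1.
              branch 2.1.1.1 (add !(q3 || !q3)):
                !(q3 || !q3): α-rule — add !q3, !!q3.
                × closes — contains both q3 and !q3.
              branch 2.1.1.2 (add q1):
                × closes — contains both q1 and !q1.
          branch 2.1.2 (add q2):
            ((q3 || !q3) -> q1): β-rule — branch into !(q3 || !q3)  //  q1.
              branch 2.1.2.1 (add !(q3 || !q3)):
                !(q3 || !q3): α-rule — add !q3, !!q3.
                × closes — contains both q3 and !q3.
              branch 2.1.2.2 (add q1):
                × closes — contains both q1 and !q1.
      branch 2.2 (add !((q3 || !q3) -> q1), !q3):
        !((q3 || !q3) -> q1): α-rule — add (q3 || !q3), !q1.
        (q2 -> q2): β-rule — branch into !q2  //  q2.
          branch 2.2.1 (add !q2):
            (q3 || !q3): β-rule — branch into q3  //  !q3.
              branch 2.2.1.1 (add q3):
                × closes — contains both q3 and !q3.
              branch 2.2.1.2 (add !q3):
                ○ open, literals {q1=F, q2=F, q3=F}.
          branch 2.2.2 (add q2):
            (q3 || !q3): β-rule — branch into q3  //  !q3.
              branch 2.2.2.1 (add q3):
                × closes — contains both q3 and !q3.
              branch 2.2.2.2 (add !q3):
                ○ open, literals {q1=F, q2=T, q3=F}.
7 branches closed, 2 open.
Each open branch fixes some atoms; the unmentioned ones are free. Counting distinct full assignments: branch {q1=F, q2=F, q3=F} (none free) contributes 1 new; branch {q1=F, q2=T, q3=F} (none free) contributes 1 new. Total: 2.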